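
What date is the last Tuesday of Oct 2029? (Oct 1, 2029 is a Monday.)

Oct 2029 begins on a Monday, so the first Tuesday is Oct 2 (1 day later).
Oct 2029 has 31 days. Adding weeks: 2, 9, 16, 23, 30 — the last one ≤ 31 is the 30th.

Oct 30, 2029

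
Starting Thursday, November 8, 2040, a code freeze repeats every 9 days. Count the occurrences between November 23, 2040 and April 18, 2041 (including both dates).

16

Occurrences land 9·i days after November 8, 2040 for i = 0, 1, 2, …
November 23, 2040 is 15 days after the start; 15 ÷ 9 = 1 remainder 6; since the remainder is 6, round up to i = 2. First occurrence in the window: #3 on November 26, 2040 (2×9 = 18 days in).
April 18, 2041 is 161 days after the start; 161 ÷ 9 = 17 remainder 8. Last occurrence in the window: #18 on April 10, 2041.
Occurrences #3 through #18: 16 in total.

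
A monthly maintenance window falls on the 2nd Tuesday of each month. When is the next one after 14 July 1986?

12 August 1986

July 1986 starts on a Tuesday; its first Tuesday is the 1st, so the 2nd Tuesday is the 8th — 8 July 1986.
That is not after 14 July 1986, so look at August 1986.
August 1986 starts on a Friday; its first Tuesday is the 5th, so the 2nd Tuesday is the 12th — 12 August 1986.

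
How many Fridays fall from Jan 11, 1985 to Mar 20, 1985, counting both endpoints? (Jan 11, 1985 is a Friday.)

Jan 11, 1985 is a Friday; the first Friday on or after it is Jan 11, 1985.
From Jan 11, 1985 to Mar 20, 1985: 20 + 28 + 20 = 68 days (rest of Jan, Feb, Mar).
68 ÷ 7 = 9 full weeks with remainder 5, so 9 more Fridays after the first → 10.

10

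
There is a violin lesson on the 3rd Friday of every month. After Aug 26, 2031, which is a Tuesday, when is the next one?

Sep 19, 2031

Aug 2031 starts on a Friday; its first Friday is the 1st, so the 3rd Friday is the 15th — Aug 15, 2031.
That is not after Aug 26, 2031, so look at Sep 2031.
Sep 2031 starts on a Monday; its first Friday is the 5th, so the 3rd Friday is the 19th — Sep 19, 2031.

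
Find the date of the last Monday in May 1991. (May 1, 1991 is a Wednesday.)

May 27, 1991

May 1991 begins on a Wednesday, so the first Monday is May 6 (5 days later).
May 1991 has 31 days. Adding weeks: 6, 13, 20, 27 — the last one ≤ 31 is the 27th.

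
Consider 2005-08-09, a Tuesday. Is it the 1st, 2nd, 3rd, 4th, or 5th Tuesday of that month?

Day 9 falls in week ⌈9/7⌉ of the month.
Days 1–7 hold the 1st Tuesday, 8–14 the 2nd, 15–21 the 3rd, 22–28 the 4th, 29–31 the 5th.
9 is in the range for the 2nd.

2nd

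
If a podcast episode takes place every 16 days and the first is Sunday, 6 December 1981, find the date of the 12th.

31 May 1982

The 12th occurrence is 11 intervals after the first: 11 × 16 = 176 days after 6 December 1981.
December has 31 days — 25 days to the end of December leaves 151.
January has 31 days (120 left).
February has 28 days (92 left).
March has 31 days (61 left).
April has 30 days (31 left).
31 days into May → 31 May 1982.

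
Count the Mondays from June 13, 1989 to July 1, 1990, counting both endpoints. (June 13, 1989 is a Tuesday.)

June 13, 1989 is a Tuesday; the first Monday on or after it is June 19, 1989 (6 days later).
From June 19, 1989 to July 1, 1990: 195 + 182 = 377 days (rest of 1989, to July 1, 1990 in 1990).
377 ÷ 7 = 53 full weeks with remainder 6, so 53 more Mondays after the first → 54.

54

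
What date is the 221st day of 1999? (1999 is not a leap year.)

9 August 1999

January has 31 days (221 − 31 = 190 remain).
February has 28 days (190 − 28 = 162 remain).
March has 31 days (162 − 31 = 131 remain).
April has 30 days (131 − 30 = 101 remain).
May has 31 days (101 − 31 = 70 remain).
June has 30 days (70 − 30 = 40 remain).
July has 31 days (40 − 31 = 9 remain).
9 into August → August 9.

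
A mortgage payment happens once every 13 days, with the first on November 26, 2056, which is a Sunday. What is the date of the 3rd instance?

The 3rd occurrence is 2 intervals after the first: 2 × 13 = 26 days after November 26, 2056.
November has 30 days — 4 days to the end of November leaves 22.
22 days into December → December 22, 2056.

December 22, 2056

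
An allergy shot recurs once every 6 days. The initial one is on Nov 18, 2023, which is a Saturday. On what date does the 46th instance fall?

Aug 14, 2024

The 46th occurrence is 45 intervals after the first: 45 × 6 = 270 days after Nov 18, 2023.
Nov has 30 days — 12 days to the end of Nov leaves 258.
Dec has 31 days (227 left).
Jan has 31 days (196 left).
Feb has 29 days (167 left).
Mar has 31 days (136 left).
Apr has 30 days (106 left).
May has 31 days (75 left).
Jun has 30 days (45 left).
Jul has 31 days (14 left).
14 days into Aug → Aug 14, 2024.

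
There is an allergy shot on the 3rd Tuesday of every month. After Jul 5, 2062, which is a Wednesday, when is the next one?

Jul 2062 starts on a Saturday; its first Tuesday is the 4th, so the 3rd Tuesday is the 18th — Jul 18, 2062.
Jul 18, 2062 is after Jul 5, 2062, so that is the next one.

Jul 18, 2062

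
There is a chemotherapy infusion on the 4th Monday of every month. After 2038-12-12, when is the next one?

December 2038 starts on a Wednesday; its first Monday is the 6th, so the 4th Monday is the 27th — 2038-12-27.
2038-12-27 is after 2038-12-12, so that is the next one.

2038-12-27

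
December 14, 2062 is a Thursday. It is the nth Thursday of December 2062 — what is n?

2nd

Day 14 falls in week ⌈14/7⌉ of the month.
Days 1–7 hold the 1st Thursday, 8–14 the 2nd, 15–21 the 3rd, 22–28 the 4th, 29–31 the 5th.
14 is in the range for the 2nd.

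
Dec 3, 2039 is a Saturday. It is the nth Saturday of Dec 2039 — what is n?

Day 3 falls in week ⌈3/7⌉ of the month.
Days 1–7 hold the 1st Saturday, 8–14 the 2nd, 15–21 the 3rd, 22–28 the 4th, 29–31 the 5th.
3 is in the range for the 1st.

1st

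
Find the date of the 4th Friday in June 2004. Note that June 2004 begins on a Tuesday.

2004-06-25

June 2004 begins on a Tuesday, so the first Friday is June 4 (3 days later).
The 4th Friday is 3 weeks later: 4 + 21 = 25.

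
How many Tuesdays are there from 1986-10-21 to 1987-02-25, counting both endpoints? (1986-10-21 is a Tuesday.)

1986-10-21 is a Tuesday; the first Tuesday on or after it is 1986-10-21.
From 1986-10-21 to 1987-02-25: 10 + 30 + 31 + 31 + 25 = 127 days (rest of October, November, December, January, February).
127 ÷ 7 = 18 full weeks with remainder 1, so 18 more Tuesdays after the first → 19.

19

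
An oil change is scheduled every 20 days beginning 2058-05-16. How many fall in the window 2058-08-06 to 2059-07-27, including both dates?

17

Occurrences land 20·i days after 2058-05-16 for i = 0, 1, 2, …
2058-08-06 is 82 days after the start; 82 ÷ 20 = 4 remainder 2; since the remainder is 2, round up to i = 5. First occurrence in the window: #6 on 2058-08-24 (5×20 = 100 days in).
2059-07-27 is 437 days after the start; 437 ÷ 20 = 21 remainder 17. Last occurrence in the window: #22 on 2059-07-10.
Occurrences #6 through #22: 17 in total.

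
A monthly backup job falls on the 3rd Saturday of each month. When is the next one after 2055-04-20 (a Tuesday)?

April 2055 starts on a Thursday; its first Saturday is the 3rd, so the 3rd Saturday is the 17th — 2055-04-17.
That is not after 2055-04-20, so look at May 2055.
May 2055 starts on a Saturday; its first Saturday is the 1st, so the 3rd Saturday is the 15th — 2055-05-15.

2055-05-15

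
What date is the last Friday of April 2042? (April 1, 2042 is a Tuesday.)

April 2042 begins on a Tuesday, so the first Friday is April 4 (3 days later).
April 2042 has 30 days. Adding weeks: 4, 11, 18, 25 — the last one ≤ 30 is the 25th.

25 April 2042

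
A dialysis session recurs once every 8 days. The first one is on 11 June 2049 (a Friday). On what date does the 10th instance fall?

22 August 2049

The 10th occurrence is 9 intervals after the first: 9 × 8 = 72 days after 11 June 2049.
June has 30 days — 19 days to the end of June leaves 53.
July has 31 days (22 left).
22 days into August → 22 August 2049.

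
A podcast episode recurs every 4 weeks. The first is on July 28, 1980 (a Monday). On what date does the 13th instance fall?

June 29, 1981

The 13th occurrence is 12 intervals after the first: 12 × 28 = 336 days after July 28, 1980.
July has 31 days — 3 days to the end of July leaves 333.
August has 31 days (302 left).
September has 30 days (272 left).
October has 31 days (241 left).
November has 30 days (211 left).
December has 31 days (180 left).
January has 31 days (149 left).
February has 28 days (121 left).
March has 31 days (90 left).
April has 30 days (60 left).
May has 31 days (29 left).
29 days into June → June 29, 1981.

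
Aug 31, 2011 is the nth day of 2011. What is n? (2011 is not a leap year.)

243

Days in months before Aug: 31 + 28 + 31 + 30 + 31 + 30 + 31 = 212.
Plus 31 days into Aug → day 243.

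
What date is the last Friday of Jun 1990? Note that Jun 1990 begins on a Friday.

Jun 29, 1990

Jun 1990 begins on a Friday, so the first Friday is Jun 1.
Jun 1990 has 30 days. Adding weeks: 1, 8, 15, 22, 29 — the last one ≤ 30 is the 29th.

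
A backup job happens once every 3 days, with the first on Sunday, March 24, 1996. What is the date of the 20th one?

The 20th occurrence is 19 intervals after the first: 19 × 3 = 57 days after March 24, 1996.
March has 31 days — 7 days to the end of March leaves 50.
April has 30 days (20 left).
20 days into May → May 20, 1996.

May 20, 1996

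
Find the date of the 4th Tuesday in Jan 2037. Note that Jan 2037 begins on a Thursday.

Jan 2037 begins on a Thursday, so the first Tuesday is Jan 6 (5 days later).
The 4th Tuesday is 3 weeks later: 6 + 21 = 27.

Jan 27, 2037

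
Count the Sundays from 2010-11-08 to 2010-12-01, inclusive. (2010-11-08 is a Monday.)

2010-11-08 is a Monday; the first Sunday on or after it is 2010-11-14 (6 days later).
From 2010-11-14 to 2010-12-01: 16 + 1 = 17 days (rest of November, December).
17 ÷ 7 = 2 full weeks with remainder 3, so 2 more Sundays after the first → 3.

3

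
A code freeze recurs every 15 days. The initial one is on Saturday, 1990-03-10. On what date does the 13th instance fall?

1990-09-06

The 13th occurrence is 12 intervals after the first: 12 × 15 = 180 days after 1990-03-10.
March has 31 days — 21 days to the end of March leaves 159.
April has 30 days (129 left).
May has 31 days (98 left).
June has 30 days (68 left).
July has 31 days (37 left).
August has 31 days (6 left).
6 days into September → 1990-09-06.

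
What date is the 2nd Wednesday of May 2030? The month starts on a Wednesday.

May 8, 2030

May 2030 begins on a Wednesday, so the first Wednesday is May 1.
The 2nd Wednesday is 1 weeks later: 1 + 7 = 8.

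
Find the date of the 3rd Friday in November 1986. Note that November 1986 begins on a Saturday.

November 1986 begins on a Saturday, so the first Friday is November 7 (6 days later).
The 3rd Friday is 2 weeks later: 7 + 14 = 21.

21 November 1986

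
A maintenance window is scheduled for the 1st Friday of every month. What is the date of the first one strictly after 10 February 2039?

February 2039 starts on a Tuesday, so its 1st Friday is 4 February 2039 (3 days in).
That is not after 10 February 2039, so look at March 2039.
March 2039 starts on a Tuesday, so its 1st Friday is 4 March 2039 (3 days in).

4 March 2039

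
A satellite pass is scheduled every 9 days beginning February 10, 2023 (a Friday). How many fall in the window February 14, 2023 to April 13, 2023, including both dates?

Occurrences land 9·i days after February 10, 2023 for i = 0, 1, 2, …
February 14, 2023 is 4 days after the start; 4 ÷ 9 = 0 remainder 4; since the remainder is 4, round up to i = 1. First occurrence in the window: #2 on February 19, 2023 (1×9 = 9 days in).
April 13, 2023 is 62 days after the start; 62 ÷ 9 = 6 remainder 8. Last occurrence in the window: #7 on April 5, 2023.
Occurrences #2 through #7: 6 in total.

6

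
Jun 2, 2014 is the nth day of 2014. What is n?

153

Days in months before Jun: 31 + 28 + 31 + 30 + 31 = 151.
Plus 2 days into Jun → day 153.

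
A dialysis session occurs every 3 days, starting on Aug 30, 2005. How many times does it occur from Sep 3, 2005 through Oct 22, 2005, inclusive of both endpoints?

16

Occurrences land 3·i days after Aug 30, 2005 for i = 0, 1, 2, …
Sep 3, 2005 is 4 days after the start; 4 ÷ 3 = 1 remainder 1; since the remainder is 1, round up to i = 2. First occurrence in the window: #3 on Sep 5, 2005 (2×3 = 6 days in).
Oct 22, 2005 is 53 days after the start; 53 ÷ 3 = 17 remainder 2. Last occurrence in the window: #18 on Oct 20, 2005.
Occurrences #3 through #18: 16 in total.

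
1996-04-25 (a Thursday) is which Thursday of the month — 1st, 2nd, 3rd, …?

4th

Day 25 falls in week ⌈25/7⌉ of the month.
Days 1–7 hold the 1st Thursday, 8–14 the 2nd, 15–21 the 3rd, 22–28 the 4th, 29–31 the 5th.
25 is in the range for the 4th.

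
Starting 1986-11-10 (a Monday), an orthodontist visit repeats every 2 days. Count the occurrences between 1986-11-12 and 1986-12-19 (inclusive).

19

Occurrences land 2·i days after 1986-11-10 for i = 0, 1, 2, …
1986-11-12 is 2 days after the start; 2 ÷ 2 = 1 remainder 0. First occurrence in the window: #2 on 1986-11-12 (1×2 = 2 days in).
1986-12-19 is 39 days after the start; 39 ÷ 2 = 19 remainder 1. Last occurrence in the window: #20 on 1986-12-18.
Occurrences #2 through #20: 19 in total.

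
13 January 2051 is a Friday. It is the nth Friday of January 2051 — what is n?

Day 13 falls in week ⌈13/7⌉ of the month.
Days 1–7 hold the 1st Friday, 8–14 the 2nd, 15–21 the 3rd, 22–28 the 4th, 29–31 the 5th.
13 is in the range for the 2nd.

2nd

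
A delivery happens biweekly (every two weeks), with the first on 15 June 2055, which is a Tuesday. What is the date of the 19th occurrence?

The 19th occurrence is 18 intervals after the first: 18 × 14 = 252 days after 15 June 2055.
June has 30 days — 15 days to the end of June leaves 237.
July has 31 days (206 left).
August has 31 days (175 left).
September has 30 days (145 left).
October has 31 days (114 left).
November has 30 days (84 left).
December has 31 days (53 left).
January has 31 days (22 left).
22 days into February → 22 February 2056.

22 February 2056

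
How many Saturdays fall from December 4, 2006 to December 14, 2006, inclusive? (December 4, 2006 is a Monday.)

December 4, 2006 is a Monday; the first Saturday on or after it is December 9, 2006 (5 days later).
From December 9, 2006 to December 14, 2006 is 14 − 9 = 5 days.
5 ÷ 7 = 0 full weeks with remainder 5, so 0 more Saturdays after the first → 1.

1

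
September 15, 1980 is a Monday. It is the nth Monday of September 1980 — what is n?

Day 15 falls in week ⌈15/7⌉ of the month.
Days 1–7 hold the 1st Monday, 8–14 the 2nd, 15–21 the 3rd, 22–28 the 4th, 29–31 the 5th.
15 is in the range for the 3rd.

3rd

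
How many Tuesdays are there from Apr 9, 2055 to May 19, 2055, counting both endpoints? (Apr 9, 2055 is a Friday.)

6

Apr 9, 2055 is a Friday; the first Tuesday on or after it is Apr 13, 2055 (4 days later).
From Apr 13, 2055 to May 19, 2055: 17 + 19 = 36 days (rest of Apr, May).
36 ÷ 7 = 5 full weeks with remainder 1, so 5 more Tuesdays after the first → 6.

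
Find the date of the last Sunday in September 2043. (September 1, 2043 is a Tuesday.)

September 2043 begins on a Tuesday, so the first Sunday is September 6 (5 days later).
September 2043 has 30 days. Adding weeks: 6, 13, 20, 27 — the last one ≤ 30 is the 27th.

2043-09-27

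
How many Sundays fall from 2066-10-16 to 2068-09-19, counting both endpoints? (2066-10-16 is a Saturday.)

2066-10-16 is a Saturday; the first Sunday on or after it is 2066-10-17 (1 day later).
From 2066-10-17 to 2068-09-19: 75 + 365 + 263 = 703 days (rest of 2066, 2067, to 2068-09-19 in 2068).
703 ÷ 7 = 100 full weeks with remainder 3, so 100 more Sundays after the first → 101.

101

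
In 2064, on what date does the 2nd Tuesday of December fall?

2064-12-09

The first Tuesday of December 2064 is December 2.
The 2nd Tuesday is 1 weeks later: 2 + 7 = 9.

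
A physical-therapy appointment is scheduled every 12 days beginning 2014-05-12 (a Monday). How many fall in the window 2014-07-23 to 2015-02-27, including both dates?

Occurrences land 12·i days after 2014-05-12 for i = 0, 1, 2, …
2014-07-23 is 72 days after the start; 72 ÷ 12 = 6 remainder 0. First occurrence in the window: #7 on 2014-07-23 (6×12 = 72 days in).
2015-02-27 is 291 days after the start; 291 ÷ 12 = 24 remainder 3. Last occurrence in the window: #25 on 2015-02-24.
Occurrences #7 through #25: 19 in total.

19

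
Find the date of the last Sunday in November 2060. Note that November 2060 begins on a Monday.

November 2060 begins on a Monday, so the first Sunday is November 7 (6 days later).
November 2060 has 30 days. Adding weeks: 7, 14, 21, 28 — the last one ≤ 30 is the 28th.

November 28, 2060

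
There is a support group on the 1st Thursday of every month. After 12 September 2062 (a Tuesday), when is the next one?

September 2062 starts on a Friday, so its 1st Thursday is 7 September 2062 (6 days in).
That is not after 12 September 2062, so look at October 2062.
October 2062 starts on a Sunday, so its 1st Thursday is 5 October 2062 (4 days in).

5 October 2062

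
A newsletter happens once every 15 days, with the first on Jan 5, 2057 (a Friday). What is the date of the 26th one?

The 26th occurrence is 25 intervals after the first: 25 × 15 = 375 days after Jan 5, 2057.
Jan has 31 days — 26 days to the end of Jan leaves 349.
Feb has 28 days (321 left).
Mar has 31 days (290 left).
Apr has 30 days (260 left).
May has 31 days (229 left).
Jun has 30 days (199 left).
Jul has 31 days (168 left).
Aug has 31 days (137 left).
Sep has 30 days (107 left).
Oct has 31 days (76 left).
Nov has 30 days (46 left).
Dec has 31 days (15 left).
15 days into Jan → Jan 15, 2058.

Jan 15, 2058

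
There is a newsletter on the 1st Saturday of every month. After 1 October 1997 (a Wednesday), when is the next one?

4 October 1997

October 1997 starts on a Wednesday, so its 1st Saturday is 4 October 1997 (3 days in).
4 October 1997 is after 1 October 1997, so that is the next one.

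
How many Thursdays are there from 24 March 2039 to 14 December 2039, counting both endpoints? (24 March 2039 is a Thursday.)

24 March 2039 is a Thursday; the first Thursday on or after it is 24 March 2039.
From 24 March 2039 to 14 December 2039: 7 + 30 + 31 + 30 + 31 + 31 + 30 + 31 + 30 + 14 = 265 days (rest of March, April, May, June, July, August, September, October, November, December).
265 ÷ 7 = 37 full weeks with remainder 6, so 37 more Thursdays after the first → 38.

38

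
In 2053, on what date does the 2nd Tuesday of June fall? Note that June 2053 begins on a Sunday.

June 2053 begins on a Sunday, so the first Tuesday is June 3 (2 days later).
The 2nd Tuesday is 1 weeks later: 3 + 7 = 10.

10 June 2053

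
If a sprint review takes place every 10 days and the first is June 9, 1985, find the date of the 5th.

The 5th occurrence is 4 intervals after the first: 4 × 10 = 40 days after June 9, 1985.
June has 30 days — 21 days to the end of June leaves 19.
19 days into July → July 19, 1985.

July 19, 1985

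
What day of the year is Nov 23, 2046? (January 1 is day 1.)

327

Days in months before Nov: 31 + 28 + 31 + 30 + 31 + 30 + 31 + 31 + 30 + 31 = 304.
Plus 23 days into Nov → day 327.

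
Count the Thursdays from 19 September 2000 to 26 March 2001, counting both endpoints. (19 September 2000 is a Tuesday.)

19 September 2000 is a Tuesday; the first Thursday on or after it is 21 September 2000 (2 days later).
From 21 September 2000 to 26 March 2001: 9 + 31 + 30 + 31 + 31 + 28 + 26 = 186 days (rest of September, October, November, December, January, February, March).
186 ÷ 7 = 26 full weeks with remainder 4, so 26 more Thursdays after the first → 27.

27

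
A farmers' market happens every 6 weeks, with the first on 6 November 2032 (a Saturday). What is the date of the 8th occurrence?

27 August 2033

The 8th occurrence is 7 intervals after the first: 7 × 42 = 294 days after 6 November 2032.
November has 30 days — 24 days to the end of November leaves 270.
December has 31 days (239 left).
January has 31 days (208 left).
February has 28 days (180 left).
March has 31 days (149 left).
April has 30 days (119 left).
May has 31 days (88 left).
June has 30 days (58 left).
July has 31 days (27 left).
27 days into August → 27 August 2033.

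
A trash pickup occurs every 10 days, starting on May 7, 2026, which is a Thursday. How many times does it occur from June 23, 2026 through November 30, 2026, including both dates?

16

Occurrences land 10·i days after May 7, 2026 for i = 0, 1, 2, …
June 23, 2026 is 47 days after the start; 47 ÷ 10 = 4 remainder 7; since the remainder is 7, round up to i = 5. First occurrence in the window: #6 on June 26, 2026 (5×10 = 50 days in).
November 30, 2026 is 207 days after the start; 207 ÷ 10 = 20 remainder 7. Last occurrence in the window: #21 on November 23, 2026.
Occurrences #6 through #21: 16 in total.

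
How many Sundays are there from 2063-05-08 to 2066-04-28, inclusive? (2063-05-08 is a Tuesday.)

2063-05-08 is a Tuesday; the first Sunday on or after it is 2063-05-13 (5 days later).
From 2063-05-13 to 2066-04-28: 232 + 366 + 365 + 118 = 1081 days (rest of 2063, 2064, 2065, to 2066-04-28 in 2066).
1081 ÷ 7 = 154 full weeks with remainder 3, so 154 more Sundays after the first → 155.

155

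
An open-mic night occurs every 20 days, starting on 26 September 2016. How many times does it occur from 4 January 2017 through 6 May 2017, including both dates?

7

Occurrences land 20·i days after 26 September 2016 for i = 0, 1, 2, …
4 January 2017 is 100 days after the start; 100 ÷ 20 = 5 remainder 0. First occurrence in the window: #6 on 4 January 2017 (5×20 = 100 days in).
6 May 2017 is 222 days after the start; 222 ÷ 20 = 11 remainder 2. Last occurrence in the window: #12 on 4 May 2017.
Occurrences #6 through #12: 7 in total.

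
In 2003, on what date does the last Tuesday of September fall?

2003-09-30

The first Tuesday of September 2003 is September 2.
September 2003 has 30 days. Adding weeks: 2, 9, 16, 23, 30 — the last one ≤ 30 is the 30th.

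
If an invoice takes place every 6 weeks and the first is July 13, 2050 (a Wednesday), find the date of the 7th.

March 22, 2051

The 7th occurrence is 6 intervals after the first: 6 × 42 = 252 days after July 13, 2050.
July has 31 days — 18 days to the end of July leaves 234.
August has 31 days (203 left).
September has 30 days (173 left).
October has 31 days (142 left).
November has 30 days (112 left).
December has 31 days (81 left).
January has 31 days (50 left).
February has 28 days (22 left).
22 days into March → March 22, 2051.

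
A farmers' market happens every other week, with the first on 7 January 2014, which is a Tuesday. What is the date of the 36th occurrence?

12 May 2015

The 36th occurrence is 35 intervals after the first: 35 × 14 = 490 days after 7 January 2014.
January has 31 days — 24 days to the end of January leaves 466.
From end of January to end of 2014 is 334 days (132 left).
January has 31 days (101 left).
February has 28 days (73 left).
March has 31 days (42 left).
April has 30 days (12 left).
12 days into May → 12 May 2015.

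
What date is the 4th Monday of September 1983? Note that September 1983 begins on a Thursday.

September 1983 begins on a Thursday, so the first Monday is September 5 (4 days later).
The 4th Monday is 3 weeks later: 5 + 21 = 26.

26 September 1983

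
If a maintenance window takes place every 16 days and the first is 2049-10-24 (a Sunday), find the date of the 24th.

2050-10-27

The 24th occurrence is 23 intervals after the first: 23 × 16 = 368 days after 2049-10-24.
October has 31 days — 7 days to the end of October leaves 361.
November has 30 days (331 left).
December has 31 days (300 left).
January has 31 days (269 left).
February has 28 days (241 left).
March has 31 days (210 left).
April has 30 days (180 left).
May has 31 days (149 left).
June has 30 days (119 left).
July has 31 days (88 left).
August has 31 days (57 left).
September has 30 days (27 left).
27 days into October → 2050-10-27.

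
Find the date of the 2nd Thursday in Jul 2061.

The first Thursday of Jul 2061 is Jul 7.
The 2nd Thursday is 1 weeks later: 7 + 7 = 14.

Jul 14, 2061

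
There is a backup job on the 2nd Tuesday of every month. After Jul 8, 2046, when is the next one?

Jul 10, 2046

Jul 2046 starts on a Sunday; its first Tuesday is the 3rd, so the 2nd Tuesday is the 10th — Jul 10, 2046.
Jul 10, 2046 is after Jul 8, 2046, so that is the next one.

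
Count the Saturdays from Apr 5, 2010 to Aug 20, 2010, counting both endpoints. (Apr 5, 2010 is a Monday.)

19

Apr 5, 2010 is a Monday; the first Saturday on or after it is Apr 10, 2010 (5 days later).
From Apr 10, 2010 to Aug 20, 2010: 20 + 31 + 30 + 31 + 20 = 132 days (rest of Apr, May, Jun, Jul, Aug).
132 ÷ 7 = 18 full weeks with remainder 6, so 18 more Saturdays after the first → 19.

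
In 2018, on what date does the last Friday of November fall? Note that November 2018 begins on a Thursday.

November 30, 2018

November 2018 begins on a Thursday, so the first Friday is November 2 (1 day later).
November 2018 has 30 days. Adding weeks: 2, 9, 16, 23, 30 — the last one ≤ 30 is the 30th.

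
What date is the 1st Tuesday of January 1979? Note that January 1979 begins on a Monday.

January 1979 begins on a Monday, so the first Tuesday is January 2 (1 day later).

January 2, 1979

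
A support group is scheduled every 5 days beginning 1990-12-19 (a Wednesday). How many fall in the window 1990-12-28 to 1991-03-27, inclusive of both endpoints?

18

Occurrences land 5·i days after 1990-12-19 for i = 0, 1, 2, …
1990-12-28 is 9 days after the start; 9 ÷ 5 = 1 remainder 4; since the remainder is 4, round up to i = 2. First occurrence in the window: #3 on 1990-12-29 (2×5 = 10 days in).
1991-03-27 is 98 days after the start; 98 ÷ 5 = 19 remainder 3. Last occurrence in the window: #20 on 1991-03-24.
Occurrences #3 through #20: 18 in total.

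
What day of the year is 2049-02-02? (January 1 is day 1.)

Days in months before February: 31 = 31.
Plus 2 days into February → day 33.

33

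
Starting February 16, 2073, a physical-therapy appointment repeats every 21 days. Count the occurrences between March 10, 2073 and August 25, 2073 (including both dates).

Occurrences land 21·i days after February 16, 2073 for i = 0, 1, 2, …
March 10, 2073 is 22 days after the start; 22 ÷ 21 = 1 remainder 1; since the remainder is 1, round up to i = 2. First occurrence in the window: #3 on March 30, 2073 (2×21 = 42 days in).
August 25, 2073 is 190 days after the start; 190 ÷ 21 = 9 remainder 1. Last occurrence in the window: #10 on August 24, 2073.
Occurrences #3 through #10: 8 in total.

8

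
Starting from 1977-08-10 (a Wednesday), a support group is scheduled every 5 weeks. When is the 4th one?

1977-11-23

The 4th occurrence is 3 intervals after the first: 3 × 35 = 105 days after 1977-08-10.
August has 31 days — 21 days to the end of August leaves 84.
September has 30 days (54 left).
October has 31 days (23 left).
23 days into November → 1977-11-23.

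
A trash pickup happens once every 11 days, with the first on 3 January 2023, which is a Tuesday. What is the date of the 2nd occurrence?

The 2nd occurrence is 1 interval after the first: 1 × 11 = 11 days after 3 January 2023.
11 days later is 14 January 2023.

14 January 2023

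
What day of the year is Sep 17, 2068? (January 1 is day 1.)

Days in months before Sep: 31 + 29 + 31 + 30 + 31 + 30 + 31 + 31 = 244.
Plus 17 days into Sep → day 261.

261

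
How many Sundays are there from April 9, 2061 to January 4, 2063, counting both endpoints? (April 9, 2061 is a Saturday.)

91

April 9, 2061 is a Saturday; the first Sunday on or after it is April 10, 2061 (1 day later).
From April 10, 2061 to January 4, 2063: 265 + 365 + 4 = 634 days (rest of 2061, 2062, to January 4, 2063 in 2063).
634 ÷ 7 = 90 full weeks with remainder 4, so 90 more Sundays after the first → 91.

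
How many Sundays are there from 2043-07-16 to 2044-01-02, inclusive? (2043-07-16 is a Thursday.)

24

2043-07-16 is a Thursday; the first Sunday on or after it is 2043-07-19 (3 days later).
From 2043-07-19 to 2044-01-02: 12 + 31 + 30 + 31 + 30 + 31 + 2 = 167 days (rest of July, August, September, October, November, December, January).
167 ÷ 7 = 23 full weeks with remainder 6, so 23 more Sundays after the first → 24.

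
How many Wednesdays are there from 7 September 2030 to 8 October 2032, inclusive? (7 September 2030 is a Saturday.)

7 September 2030 is a Saturday; the first Wednesday on or after it is 11 September 2030 (4 days later).
From 11 September 2030 to 8 October 2032: 111 + 365 + 282 = 758 days (rest of 2030, 2031, to 8 October 2032 in 2032).
758 ÷ 7 = 108 full weeks with remainder 2, so 108 more Wednesdays after the first → 109.

109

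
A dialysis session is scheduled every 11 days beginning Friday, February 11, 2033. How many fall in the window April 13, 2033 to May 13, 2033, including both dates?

Occurrences land 11·i days after February 11, 2033 for i = 0, 1, 2, …
April 13, 2033 is 61 days after the start; 61 ÷ 11 = 5 remainder 6; since the remainder is 6, round up to i = 6. First occurrence in the window: #7 on April 18, 2033 (6×11 = 66 days in).
May 13, 2033 is 91 days after the start; 91 ÷ 11 = 8 remainder 3. Last occurrence in the window: #9 on May 10, 2033.
Occurrences #7 through #9: 3 in total.

3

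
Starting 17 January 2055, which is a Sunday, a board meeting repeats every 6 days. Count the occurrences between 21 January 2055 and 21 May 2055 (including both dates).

20

Occurrences land 6·i days after 17 January 2055 for i = 0, 1, 2, …
21 January 2055 is 4 days after the start; 4 ÷ 6 = 0 remainder 4; since the remainder is 4, round up to i = 1. First occurrence in the window: #2 on 23 January 2055 (1×6 = 6 days in).
21 May 2055 is 124 days after the start; 124 ÷ 6 = 20 remainder 4. Last occurrence in the window: #21 on 17 May 2055.
Occurrences #2 through #21: 20 in total.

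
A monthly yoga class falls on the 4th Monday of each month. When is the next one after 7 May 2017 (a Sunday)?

22 May 2017

May 2017 starts on a Monday; its first Monday is the 1st, so the 4th Monday is the 22nd — 22 May 2017.
22 May 2017 is after 7 May 2017, so that is the next one.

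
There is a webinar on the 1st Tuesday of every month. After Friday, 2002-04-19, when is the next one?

2002-05-07

April 2002 starts on a Monday, so its 1st Tuesday is 2002-04-02 (1 day in).
That is not after 2002-04-19, so look at May 2002.
May 2002 starts on a Wednesday, so its 1st Tuesday is 2002-05-07 (6 days in).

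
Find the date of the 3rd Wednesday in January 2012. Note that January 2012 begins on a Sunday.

2012-01-18

January 2012 begins on a Sunday, so the first Wednesday is January 4 (3 days later).
The 3rd Wednesday is 2 weeks later: 4 + 14 = 18.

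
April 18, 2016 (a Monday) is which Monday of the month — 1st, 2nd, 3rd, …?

Day 18 falls in week ⌈18/7⌉ of the month.
Days 1–7 hold the 1st Monday, 8–14 the 2nd, 15–21 the 3rd, 22–28 the 4th, 29–31 the 5th.
18 is in the range for the 3rd.

3rd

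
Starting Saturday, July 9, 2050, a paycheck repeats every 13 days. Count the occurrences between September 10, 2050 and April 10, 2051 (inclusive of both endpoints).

Occurrences land 13·i days after July 9, 2050 for i = 0, 1, 2, …
September 10, 2050 is 63 days after the start; 63 ÷ 13 = 4 remainder 11; since the remainder is 11, round up to i = 5. First occurrence in the window: #6 on September 12, 2050 (5×13 = 65 days in).
April 10, 2051 is 275 days after the start; 275 ÷ 13 = 21 remainder 2. Last occurrence in the window: #22 on April 8, 2051.
Occurrences #6 through #22: 17 in total.

17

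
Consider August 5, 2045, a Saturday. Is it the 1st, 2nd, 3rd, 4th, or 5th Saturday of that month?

Day 5 falls in week ⌈5/7⌉ of the month.
Days 1–7 hold the 1st Saturday, 8–14 the 2nd, 15–21 the 3rd, 22–28 the 4th, 29–31 the 5th.
5 is in the range for the 1st.

1st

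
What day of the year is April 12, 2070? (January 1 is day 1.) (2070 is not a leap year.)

Days in months before April: 31 + 28 + 31 = 90.
Plus 12 days into April → day 102.

102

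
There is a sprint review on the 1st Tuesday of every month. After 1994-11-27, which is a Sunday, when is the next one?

November 1994 starts on a Tuesday, so its 1st Tuesday is 1994-11-01.
That is not after 1994-11-27, so look at December 1994.
December 1994 starts on a Thursday, so its 1st Tuesday is 1994-12-06 (5 days in).

1994-12-06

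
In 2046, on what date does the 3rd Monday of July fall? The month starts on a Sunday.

16 July 2046

July 2046 begins on a Sunday, so the first Monday is July 2 (1 day later).
The 3rd Monday is 2 weeks later: 2 + 14 = 16.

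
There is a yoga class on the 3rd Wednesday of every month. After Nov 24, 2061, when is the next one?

Nov 2061 starts on a Tuesday; its first Wednesday is the 2nd, so the 3rd Wednesday is the 16th — Nov 16, 2061.
That is not after Nov 24, 2061, so look at Dec 2061.
Dec 2061 starts on a Thursday; its first Wednesday is the 7th, so the 3rd Wednesday is the 21st — Dec 21, 2061.

Dec 21, 2061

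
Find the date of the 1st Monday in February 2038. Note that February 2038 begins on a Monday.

February 2038 begins on a Monday, so the first Monday is February 1.

2038-02-01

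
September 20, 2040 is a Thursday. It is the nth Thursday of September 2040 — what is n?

3rd

Day 20 falls in week ⌈20/7⌉ of the month.
Days 1–7 hold the 1st Thursday, 8–14 the 2nd, 15–21 the 3rd, 22–28 the 4th, 29–31 the 5th.
20 is in the range for the 3rd.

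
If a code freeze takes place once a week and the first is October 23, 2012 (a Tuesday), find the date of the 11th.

The 11th occurrence is 10 intervals after the first: 10 × 7 = 70 days after October 23, 2012.
October has 31 days — 8 days to the end of October leaves 62.
November has 30 days (32 left).
December has 31 days (1 left).
1 day into January → January 1, 2013.

January 1, 2013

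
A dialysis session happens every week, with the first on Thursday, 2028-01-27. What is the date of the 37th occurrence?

The 37th occurrence is 36 intervals after the first: 36 × 7 = 252 days after 2028-01-27.
January has 31 days — 4 days to the end of January leaves 248.
February has 29 days (219 left).
March has 31 days (188 left).
April has 30 days (158 left).
May has 31 days (127 left).
June has 30 days (97 left).
July has 31 days (66 left).
August has 31 days (35 left).
September has 30 days (5 left).
5 days into October → 2028-10-05.

2028-10-05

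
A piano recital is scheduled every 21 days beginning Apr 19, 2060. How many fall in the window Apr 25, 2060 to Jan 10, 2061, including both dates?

12

Occurrences land 21·i days after Apr 19, 2060 for i = 0, 1, 2, …
Apr 25, 2060 is 6 days after the start; 6 ÷ 21 = 0 remainder 6; since the remainder is 6, round up to i = 1. First occurrence in the window: #2 on May 10, 2060 (1×21 = 21 days in).
Jan 10, 2061 is 266 days after the start; 266 ÷ 21 = 12 remainder 14. Last occurrence in the window: #13 on Dec 27, 2060.
Occurrences #2 through #13: 12 in total.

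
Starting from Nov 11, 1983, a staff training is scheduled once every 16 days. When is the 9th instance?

The 9th occurrence is 8 intervals after the first: 8 × 16 = 128 days after Nov 11, 1983.
Nov has 30 days — 19 days to the end of Nov leaves 109.
Dec has 31 days (78 left).
Jan has 31 days (47 left).
Feb has 29 days (18 left).
18 days into Mar → Mar 18, 1984.

Mar 18, 1984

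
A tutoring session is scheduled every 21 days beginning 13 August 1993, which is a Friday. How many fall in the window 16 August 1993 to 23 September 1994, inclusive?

19

Occurrences land 21·i days after 13 August 1993 for i = 0, 1, 2, …
16 August 1993 is 3 days after the start; 3 ÷ 21 = 0 remainder 3; since the remainder is 3, round up to i = 1. First occurrence in the window: #2 on 3 September 1993 (1×21 = 21 days in).
23 September 1994 is 406 days after the start; 406 ÷ 21 = 19 remainder 7. Last occurrence in the window: #20 on 16 September 1994.
Occurrences #2 through #20: 19 in total.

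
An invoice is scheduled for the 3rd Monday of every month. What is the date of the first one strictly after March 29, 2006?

April 17, 2006

March 2006 starts on a Wednesday; its first Monday is the 6th, so the 3rd Monday is the 20th — March 20, 2006.
That is not after March 29, 2006, so look at April 2006.
April 2006 starts on a Saturday; its first Monday is the 3rd, so the 3rd Monday is the 17th — April 17, 2006.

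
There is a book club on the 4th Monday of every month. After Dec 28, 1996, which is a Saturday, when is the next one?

Jan 27, 1997

Dec 1996 starts on a Sunday; its first Monday is the 2nd, so the 4th Monday is the 23rd — Dec 23, 1996.
That is not after Dec 28, 1996, so look at Jan 1997.
Jan 1997 starts on a Wednesday; its first Monday is the 6th, so the 4th Monday is the 27th — Jan 27, 1997.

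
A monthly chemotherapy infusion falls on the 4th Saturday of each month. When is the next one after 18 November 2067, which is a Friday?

November 2067 starts on a Tuesday; its first Saturday is the 5th, so the 4th Saturday is the 26th — 26 November 2067.
26 November 2067 is after 18 November 2067, so that is the next one.

26 November 2067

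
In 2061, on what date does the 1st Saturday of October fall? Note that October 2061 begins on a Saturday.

October 2061 begins on a Saturday, so the first Saturday is October 1.

2061-10-01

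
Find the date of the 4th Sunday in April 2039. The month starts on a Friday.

April 2039 begins on a Friday, so the first Sunday is April 3 (2 days later).
The 4th Sunday is 3 weeks later: 3 + 21 = 24.

24 April 2039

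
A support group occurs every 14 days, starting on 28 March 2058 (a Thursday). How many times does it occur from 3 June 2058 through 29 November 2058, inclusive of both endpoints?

Occurrences land 14·i days after 28 March 2058 for i = 0, 1, 2, …
3 June 2058 is 67 days after the start; 67 ÷ 14 = 4 remainder 11; since the remainder is 11, round up to i = 5. First occurrence in the window: #6 on 6 June 2058 (5×14 = 70 days in).
29 November 2058 is 246 days after the start; 246 ÷ 14 = 17 remainder 8. Last occurrence in the window: #18 on 21 November 2058.
Occurrences #6 through #18: 13 in total.

13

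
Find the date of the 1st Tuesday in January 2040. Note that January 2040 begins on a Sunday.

January 2040 begins on a Sunday, so the first Tuesday is January 3 (2 days later).

January 3, 2040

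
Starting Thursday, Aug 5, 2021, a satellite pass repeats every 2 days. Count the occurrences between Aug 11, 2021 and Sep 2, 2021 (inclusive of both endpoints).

12

Occurrences land 2·i days after Aug 5, 2021 for i = 0, 1, 2, …
Aug 11, 2021 is 6 days after the start; 6 ÷ 2 = 3 remainder 0. First occurrence in the window: #4 on Aug 11, 2021 (3×2 = 6 days in).
Sep 2, 2021 is 28 days after the start; 28 ÷ 2 = 14 remainder 0. Last occurrence in the window: #15 on Sep 2, 2021.
Occurrences #4 through #15: 12 in total.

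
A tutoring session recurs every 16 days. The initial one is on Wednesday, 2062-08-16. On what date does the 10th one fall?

The 10th occurrence is 9 intervals after the first: 9 × 16 = 144 days after 2062-08-16.
August has 31 days — 15 days to the end of August leaves 129.
September has 30 days (99 left).
October has 31 days (68 left).
November has 30 days (38 left).
December has 31 days (7 left).
7 days into January → 2063-01-07.

2063-01-07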